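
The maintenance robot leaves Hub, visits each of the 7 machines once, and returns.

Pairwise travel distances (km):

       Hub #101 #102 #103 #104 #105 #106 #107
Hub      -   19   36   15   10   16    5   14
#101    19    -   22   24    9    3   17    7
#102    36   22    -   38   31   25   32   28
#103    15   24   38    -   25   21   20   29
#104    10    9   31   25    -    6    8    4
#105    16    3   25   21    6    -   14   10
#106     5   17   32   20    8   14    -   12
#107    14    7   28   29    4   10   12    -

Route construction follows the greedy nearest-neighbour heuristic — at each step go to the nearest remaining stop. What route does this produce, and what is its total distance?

Total distance 122 km via the nearest-neighbour route Hub → #106 → #104 → #107 → #101 → #105 → #103 → #102 → Hub.

At Hub the remaining stops are #106 5, #104 10, #107 14, #103 15, #105 16, #101 19, #102 36; go to #106.
At #106 the remaining stops are #104 8, #107 12, #105 14, #101 17, #103 20, #102 32; go to #104.
At #104 the remaining stops are #107 4, #105 6, #101 9, #103 25, #102 31; go to #107.
At #107 the remaining stops are #101 7, #105 10, #102 28, #103 29; go to #101.
At #101 the remaining stops are #105 3, #102 22, #103 24; go to #105.
At #105 the remaining stops are #103 21, #102 25; go to #103.
At #103 the remaining stops are #102 38; go to #102.
Return #102→Hub: 36.
Total = 5 + 8 + 4 + 7 + 3 + 21 + 38 + 36 = 122.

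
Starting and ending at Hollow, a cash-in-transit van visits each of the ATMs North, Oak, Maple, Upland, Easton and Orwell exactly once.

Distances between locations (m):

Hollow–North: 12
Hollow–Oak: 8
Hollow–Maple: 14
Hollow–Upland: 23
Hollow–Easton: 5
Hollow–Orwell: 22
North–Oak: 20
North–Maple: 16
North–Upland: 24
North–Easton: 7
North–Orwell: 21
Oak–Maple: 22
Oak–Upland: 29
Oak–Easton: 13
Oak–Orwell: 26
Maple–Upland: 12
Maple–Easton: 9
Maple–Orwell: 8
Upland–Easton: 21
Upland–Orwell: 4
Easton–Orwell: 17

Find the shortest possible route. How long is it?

With 6 stops there are 6!/2 = 360 distinct round trips (a route and its reverse cost the same).
Hollow-North-Oak-Maple-Upland-Easton-Orwell-Hollow: 12+20+22+12+21+17+22 = 126
Hollow-North-Oak-Maple-Upland-Orwell-Easton-Hollow: 12+20+22+12+4+17+5 = 92
Hollow-North-Oak-Maple-Easton-Upland-Orwell-Hollow: 12+20+22+9+21+4+22 = 110
Hollow-North-Oak-Maple-Easton-Orwell-Upland-Hollow: 12+20+22+9+17+4+23 = 107
Hollow-North-Oak-Maple-Orwell-Upland-Easton-Hollow: 12+20+22+8+4+21+5 = 92
Hollow-North-Oak-Maple-Orwell-Easton-Upland-Hollow: 12+20+22+8+17+21+23 = 123
Hollow-North-Oak-Upland-Maple-Easton-Orwell-Hollow: 12+20+29+12+9+17+22 = 121
Hollow-North-Oak-Upland-Maple-Orwell-Easton-Hollow: 12+20+29+12+8+17+5 = 103
… (352 more)
Hollow-North-Easton-Maple-Orwell-Upland-Oak-Hollow: 12+7+9+8+4+29+8 = 77  ← best
The minimum is 77.
One optimal route: Hollow → North → Easton → Maple → Orwell → Upland → Oak → Hollow (or its reverse).

77 m — the shortest possible round trip.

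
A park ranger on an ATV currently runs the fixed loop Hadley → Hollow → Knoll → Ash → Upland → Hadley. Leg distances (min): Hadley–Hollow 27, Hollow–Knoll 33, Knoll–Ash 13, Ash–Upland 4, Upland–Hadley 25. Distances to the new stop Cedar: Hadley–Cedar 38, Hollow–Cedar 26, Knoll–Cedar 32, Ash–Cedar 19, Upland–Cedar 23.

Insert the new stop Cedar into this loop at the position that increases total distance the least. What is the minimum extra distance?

Insertion cost between consecutive stops i–j is d(i,Cedar) + d(Cedar,j) − d(i,j):
  between Hadley and Hollow: 38 + 26 − 27 = 37
  between Hollow and Knoll: 26 + 32 − 33 = 25
  between Knoll and Ash: 32 + 19 − 13 = 38
  between Ash and Upland: 19 + 23 − 4 = 38
  between Upland and Hadley: 23 + 38 − 25 = 36
Cheapest insertion is between Hollow and Knoll, adding 25.
New total = 102 + 25 = 127.

Adding 25 min by placing Cedar on the Hollow–Knoll leg.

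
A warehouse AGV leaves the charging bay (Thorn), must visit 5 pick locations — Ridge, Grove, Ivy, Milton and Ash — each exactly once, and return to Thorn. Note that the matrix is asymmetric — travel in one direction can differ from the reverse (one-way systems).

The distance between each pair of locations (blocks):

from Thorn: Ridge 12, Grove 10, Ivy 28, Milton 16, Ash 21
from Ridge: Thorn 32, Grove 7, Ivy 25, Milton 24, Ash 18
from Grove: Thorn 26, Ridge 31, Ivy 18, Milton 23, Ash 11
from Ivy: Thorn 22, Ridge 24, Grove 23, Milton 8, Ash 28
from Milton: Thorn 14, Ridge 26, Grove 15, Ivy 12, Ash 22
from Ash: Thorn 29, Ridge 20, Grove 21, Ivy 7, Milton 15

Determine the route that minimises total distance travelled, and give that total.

Thorn - Ridge - Grove - Ivy - Milton - Ash - Thorn: 12+7+18+8+22+29 = 96
Thorn - Ridge - Grove - Ivy - Ash - Milton - Thorn: 12+7+18+28+15+14 = 94
Thorn - Ridge - Grove - Milton - Ivy - Ash - Thorn: 12+7+23+12+28+29 = 111
Thorn - Ridge - Grove - Milton - Ash - Ivy - Thorn: 12+7+23+22+7+22 = 93
Thorn - Ridge - Grove - Ash - Ivy - Milton - Thorn: 12+7+11+7+8+14 = 59
Thorn - Ridge - Grove - Ash - Milton - Ivy - Thorn: 12+7+11+15+12+22 = 79
Thorn - Ridge - Ivy - Grove - Milton - Ash - Thorn: 12+25+23+23+22+29 = 134
Thorn - Ridge - Ivy - Grove - Ash - Milton - Thorn: 12+25+23+11+15+14 = 100
Thorn - Ridge - Ivy - Milton - Grove - Ash - Thorn: 12+25+8+15+11+29 = 100
Thorn - Ridge - Ivy - Milton - Ash - Grove - Thorn: 12+25+8+22+21+26 = 114
Thorn - Ridge - Ivy - Ash - Grove - Milton - Thorn: 12+25+28+21+23+14 = 123
Thorn - Ridge - Ivy - Ash - Milton - Grove - Thorn: 12+25+28+15+15+26 = 121
Thorn - Ridge - Milton - Grove - Ivy - Ash - Thorn: 12+24+15+18+28+29 = 126
Thorn - Ridge - Milton - Grove - Ash - Ivy - Thorn: 12+24+15+11+7+22 = 91
… (106 more)
The minimum is 59.
One optimal route: Thorn → Ridge → Grove → Ash → Ivy → Milton → Thorn.

Shortest round trip = 59 blocks.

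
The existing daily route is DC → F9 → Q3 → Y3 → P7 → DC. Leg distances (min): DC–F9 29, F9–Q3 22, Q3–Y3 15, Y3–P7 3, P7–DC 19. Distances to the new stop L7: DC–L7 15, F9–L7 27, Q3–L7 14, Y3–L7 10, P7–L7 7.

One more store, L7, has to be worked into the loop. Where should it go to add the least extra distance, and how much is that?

Minimum extra distance: 3 min, inserting L7 between P7 and DC.

Insertion cost between consecutive stops i–j is d(i,L7) + d(L7,j) − d(i,j):
  between DC and F9: 15 + 27 − 29 = 13
  between F9 and Q3: 27 + 14 − 22 = 19
  between Q3 and Y3: 14 + 10 − 15 = 9
  between Y3 and P7: 10 + 7 − 3 = 14
  between P7 and DC: 7 + 15 − 19 = 3
Cheapest insertion is between P7 and DC, adding 3.
New total = 88 + 3 = 91.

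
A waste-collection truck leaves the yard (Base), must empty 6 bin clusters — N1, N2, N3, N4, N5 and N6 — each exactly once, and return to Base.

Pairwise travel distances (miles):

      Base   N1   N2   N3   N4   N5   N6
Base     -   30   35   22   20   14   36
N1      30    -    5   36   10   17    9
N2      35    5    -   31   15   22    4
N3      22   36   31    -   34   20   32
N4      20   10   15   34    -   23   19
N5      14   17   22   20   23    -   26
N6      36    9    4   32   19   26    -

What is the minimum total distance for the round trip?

There are 360 distinct closed tours to check (reversals are equivalent).
Base→N1→N2→N3→N4→N5→N6→Base: 30+5+31+34+23+26+36 = 185
Base→N1→N2→N3→N4→N6→N5→Base: 30+5+31+34+19+26+14 = 159
Base→N1→N2→N3→N5→N4→N6→Base: 30+5+31+20+23+19+36 = 164
Base→N1→N2→N3→N5→N6→N4→Base: 30+5+31+20+26+19+20 = 151
Base→N1→N2→N3→N6→N4→N5→Base: 30+5+31+32+19+23+14 = 154
Base→N1→N2→N3→N6→N5→N4→Base: 30+5+31+32+26+23+20 = 167
Base→N1→N2→N4→N3→N5→N6→Base: 30+5+15+34+20+26+36 = 166
Base→N1→N2→N4→N3→N6→N5→Base: 30+5+15+34+32+26+14 = 156
… (352 more)
Base→N4→N1→N2→N6→N3→N5→Base: 20+10+5+4+32+20+14 = 105  ← best
The minimum is 105.
One optimal route: Base → N4 → N1 → N2 → N6 → N3 → N5 → Base (or its reverse).

Minimum total distance: 105 miles.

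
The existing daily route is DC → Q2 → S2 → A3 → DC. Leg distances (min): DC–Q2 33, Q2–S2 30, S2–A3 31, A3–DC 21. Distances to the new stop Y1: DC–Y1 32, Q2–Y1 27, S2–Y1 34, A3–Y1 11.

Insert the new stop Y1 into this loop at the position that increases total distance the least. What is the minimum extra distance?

Insertion cost between consecutive stops i–j is d(i,Y1) + d(Y1,j) − d(i,j):
  between DC and Q2: 32 + 27 − 33 = 26
  between Q2 and S2: 27 + 34 − 30 = 31
  between S2 and A3: 34 + 11 − 31 = 14
  between A3 and DC: 11 + 32 − 21 = 22
Cheapest insertion is between S2 and A3, adding 14.
New total = 115 + 14 = 129.

Adding 14 min by placing Y1 on the S2–A3 leg.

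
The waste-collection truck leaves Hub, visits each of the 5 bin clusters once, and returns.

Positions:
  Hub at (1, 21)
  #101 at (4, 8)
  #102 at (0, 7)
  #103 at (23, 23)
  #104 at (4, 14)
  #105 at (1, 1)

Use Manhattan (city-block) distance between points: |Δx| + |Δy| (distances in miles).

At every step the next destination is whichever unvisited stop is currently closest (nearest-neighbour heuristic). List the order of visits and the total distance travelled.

Nearest-neighbour total = 96 miles; route Hub → #104 → #101 → #102 → #105 → #103 → Hub.

Hub → [#104:10 / #102:15 / #101:16 / #105:20 / #103:24] → #104 (10)
#104 → [#101:6 / #102:11 / #105:16 / #103:28] → #101 (6)
#101 → [#102:5 / #105:10 / #103:34] → #102 (5)
#102 → [#105:7 / #103:39] → #105 (7)
#105 → [#103:44] → #103 (44)
Return #103→Hub: 24.
Total = 10 + 6 + 5 + 7 + 44 + 24 = 96.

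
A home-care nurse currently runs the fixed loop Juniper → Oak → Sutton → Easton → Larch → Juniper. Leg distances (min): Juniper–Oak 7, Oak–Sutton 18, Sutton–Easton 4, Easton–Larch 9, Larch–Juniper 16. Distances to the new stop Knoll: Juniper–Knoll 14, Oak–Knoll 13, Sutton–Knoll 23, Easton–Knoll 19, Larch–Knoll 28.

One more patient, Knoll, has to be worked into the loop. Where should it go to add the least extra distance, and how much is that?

Minimum extra distance: 18 min, inserting Knoll between Oak and Sutton.

Insertion cost between consecutive stops i–j is d(i,Knoll) + d(Knoll,j) − d(i,j):
  between Juniper and Oak: 14 + 13 − 7 = 20
  between Oak and Sutton: 13 + 23 − 18 = 18
  between Sutton and Easton: 23 + 19 − 4 = 38
  between Easton and Larch: 19 + 28 − 9 = 38
  between Larch and Juniper: 28 + 14 − 16 = 26
Cheapest insertion is between Oak and Sutton, adding 18.
New total = 54 + 18 = 72.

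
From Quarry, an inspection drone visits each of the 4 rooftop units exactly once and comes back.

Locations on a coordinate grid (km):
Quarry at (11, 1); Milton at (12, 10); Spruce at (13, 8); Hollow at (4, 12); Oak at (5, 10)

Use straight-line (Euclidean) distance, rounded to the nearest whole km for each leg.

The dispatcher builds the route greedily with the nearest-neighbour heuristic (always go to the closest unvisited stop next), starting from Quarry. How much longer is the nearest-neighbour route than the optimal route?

From Quarry: Spruce=7, Milton=9, Oak=11, Hollow=13 → choose Spruce (7).
From Spruce: Milton=2, Oak=8, Hollow=10 → choose Milton (2).
From Milton: Oak=7, Hollow=8 → choose Oak (7).
From Oak: Hollow=2 → choose Hollow (2).
NN route Quarry → Spruce → Milton → Oak → Hollow → Quarry costs 31.
Optimal: Quarry → Spruce → Milton → Hollow → Oak → Quarry costs 30 (by enumerating all 12 distinct tours).
Excess = 31 − 30 = 1.

The nearest-neighbour route is 1 km longer than optimal.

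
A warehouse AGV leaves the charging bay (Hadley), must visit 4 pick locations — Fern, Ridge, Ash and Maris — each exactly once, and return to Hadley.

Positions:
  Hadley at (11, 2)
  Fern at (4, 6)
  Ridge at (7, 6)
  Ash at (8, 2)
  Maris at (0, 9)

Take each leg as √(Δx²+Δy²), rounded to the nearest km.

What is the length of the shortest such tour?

There are 12 distinct closed tours to check (reversals are equivalent).
Hadley → Fern → Ridge → Ash → Maris → Hadley: 8+3+4+11+13 = 39
Hadley → Fern → Ridge → Maris → Ash → Hadley: 8+3+8+11+3 = 33
Hadley → Fern → Ash → Ridge → Maris → Hadley: 8+6+4+8+13 = 39
Hadley → Fern → Ash → Maris → Ridge → Hadley: 8+6+11+8+6 = 39
Hadley → Fern → Maris → Ridge → Ash → Hadley: 8+5+8+4+3 = 28
Hadley → Fern → Maris → Ash → Ridge → Hadley: 8+5+11+4+6 = 34
Hadley → Ridge → Fern → Ash → Maris → Hadley: 6+3+6+11+13 = 39
Hadley → Ridge → Fern → Maris → Ash → Hadley: 6+3+5+11+3 = 28
Hadley → Ridge → Ash → Fern → Maris → Hadley: 6+4+6+5+13 = 34
Hadley → Ridge → Maris → Fern → Ash → Hadley: 6+8+5+6+3 = 28
Hadley → Ash → Fern → Ridge → Maris → Hadley: 3+6+3+8+13 = 33
Hadley → Ash → Ridge → Fern → Maris → Hadley: 3+4+3+5+13 = 28
The minimum is 28.
One optimal route: Hadley → Fern → Maris → Ridge → Ash → Hadley (or its reverse).

Shortest round trip = 28 km.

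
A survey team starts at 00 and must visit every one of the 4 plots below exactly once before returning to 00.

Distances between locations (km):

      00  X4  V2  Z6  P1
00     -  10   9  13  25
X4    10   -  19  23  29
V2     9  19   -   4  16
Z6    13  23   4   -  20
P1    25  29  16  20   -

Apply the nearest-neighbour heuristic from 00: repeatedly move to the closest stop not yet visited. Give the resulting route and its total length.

From 00: distances to unvisited — V2=9, X4=10, Z6=13, P1=25. Nearest is V2 (9).
From V2: distances to unvisited — Z6=4, P1=16, X4=19. Nearest is Z6 (4).
From Z6: distances to unvisited — P1=20, X4=23. Nearest is P1 (20).
From P1: distances to unvisited — X4=29. Nearest is X4 (29).
Return X4→00: 10.
Total = 9 + 4 + 20 + 29 + 10 = 72.

Total distance 72 km via the nearest-neighbour route 00 → V2 → Z6 → P1 → X4 → 00.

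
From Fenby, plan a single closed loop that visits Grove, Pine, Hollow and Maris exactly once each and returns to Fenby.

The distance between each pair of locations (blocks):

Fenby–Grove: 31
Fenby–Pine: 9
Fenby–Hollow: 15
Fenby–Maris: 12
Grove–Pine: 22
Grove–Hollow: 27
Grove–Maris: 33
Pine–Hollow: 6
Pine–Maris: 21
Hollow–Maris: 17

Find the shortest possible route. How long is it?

Shortest round trip = 87 blocks.

Fenby-Grove-Pine-Hollow-Maris-Fenby: 31+22+6+17+12 = 88
Fenby-Grove-Pine-Maris-Hollow-Fenby: 31+22+21+17+15 = 106
Fenby-Grove-Hollow-Pine-Maris-Fenby: 31+27+6+21+12 = 97
Fenby-Grove-Hollow-Maris-Pine-Fenby: 31+27+17+21+9 = 105
Fenby-Grove-Maris-Pine-Hollow-Fenby: 31+33+21+6+15 = 106
Fenby-Grove-Maris-Hollow-Pine-Fenby: 31+33+17+6+9 = 96
Fenby-Pine-Grove-Hollow-Maris-Fenby: 9+22+27+17+12 = 87
Fenby-Pine-Grove-Maris-Hollow-Fenby: 9+22+33+17+15 = 96
Fenby-Pine-Hollow-Grove-Maris-Fenby: 9+6+27+33+12 = 87
Fenby-Pine-Maris-Grove-Hollow-Fenby: 9+21+33+27+15 = 105
Fenby-Hollow-Grove-Pine-Maris-Fenby: 15+27+22+21+12 = 97
Fenby-Hollow-Pine-Grove-Maris-Fenby: 15+6+22+33+12 = 88
The minimum is 87.
One optimal route: Fenby → Pine → Grove → Hollow → Maris → Fenby (or its reverse).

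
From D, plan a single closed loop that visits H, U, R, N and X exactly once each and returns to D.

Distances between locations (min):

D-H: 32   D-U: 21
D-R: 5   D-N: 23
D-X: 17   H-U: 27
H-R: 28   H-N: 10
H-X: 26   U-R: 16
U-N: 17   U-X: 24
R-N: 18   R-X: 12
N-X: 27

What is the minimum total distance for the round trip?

With 5 stops there are 5!/2 = 60 distinct round trips (a route and its reverse cost the same).
D → H → U → R → N → X → D: 32+27+16+18+27+17 = 137
D → H → U → R → X → N → D: 32+27+16+12+27+23 = 137
D → H → U → N → R → X → D: 32+27+17+18+12+17 = 123
D → H → U → N → X → R → D: 32+27+17+27+12+5 = 120
D → H → U → X → R → N → D: 32+27+24+12+18+23 = 136
D → H → U → X → N → R → D: 32+27+24+27+18+5 = 133
D → H → R → U → N → X → D: 32+28+16+17+27+17 = 137
D → H → R → U → X → N → D: 32+28+16+24+27+23 = 150
D → H → R → N → U → X → D: 32+28+18+17+24+17 = 136
D → H → R → N → X → U → D: 32+28+18+27+24+21 = 150
D → H → R → X → U → N → D: 32+28+12+24+17+23 = 136
D → H → R → X → N → U → D: 32+28+12+27+17+21 = 137
D → H → N → U → R → X → D: 32+10+17+16+12+17 = 104
D → H → N → U → X → R → D: 32+10+17+24+12+5 = 100
… (46 more)
D → U → N → H → X → R → D: 21+17+10+26+12+5 = 91  ← best
The minimum is 91.
One optimal route: D → U → N → H → X → R → D (or its reverse).

Minimum total distance: 91 min.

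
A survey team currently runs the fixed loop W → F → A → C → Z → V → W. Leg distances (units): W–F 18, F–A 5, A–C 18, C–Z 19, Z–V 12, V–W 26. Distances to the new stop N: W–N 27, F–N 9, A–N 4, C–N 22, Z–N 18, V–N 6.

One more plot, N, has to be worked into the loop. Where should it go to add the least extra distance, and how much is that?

Insertion cost between consecutive stops i–j is d(i,N) + d(N,j) − d(i,j):
  between W and F: 27 + 9 − 18 = 18
  between F and A: 9 + 4 − 5 = 8
  between A and C: 4 + 22 − 18 = 8
  between C and Z: 22 + 18 − 19 = 21
  between Z and V: 18 + 6 − 12 = 12
  between V and W: 6 + 27 − 26 = 7
Cheapest insertion is between V and W, adding 7.
New total = 98 + 7 = 105.

+7 — insert N between V and W.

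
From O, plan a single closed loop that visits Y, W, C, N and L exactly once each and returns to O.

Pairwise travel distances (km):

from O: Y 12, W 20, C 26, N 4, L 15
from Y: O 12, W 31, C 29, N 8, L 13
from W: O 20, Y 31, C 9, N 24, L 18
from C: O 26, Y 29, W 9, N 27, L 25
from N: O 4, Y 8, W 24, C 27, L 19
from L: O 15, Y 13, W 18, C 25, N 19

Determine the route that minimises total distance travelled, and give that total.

With 5 stops there are 5!/2 = 60 distinct round trips (a route and its reverse cost the same).
O-Y-W-C-N-L-O: 12+31+9+27+19+15 = 113
O-Y-W-C-L-N-O: 12+31+9+25+19+4 = 100
O-Y-W-N-C-L-O: 12+31+24+27+25+15 = 134
O-Y-W-N-L-C-O: 12+31+24+19+25+26 = 137
O-Y-W-L-C-N-O: 12+31+18+25+27+4 = 117
O-Y-W-L-N-C-O: 12+31+18+19+27+26 = 133
O-Y-C-W-N-L-O: 12+29+9+24+19+15 = 108
O-Y-C-W-L-N-O: 12+29+9+18+19+4 = 91
O-Y-C-N-W-L-O: 12+29+27+24+18+15 = 125
O-Y-C-N-L-W-O: 12+29+27+19+18+20 = 125
O-Y-C-L-W-N-O: 12+29+25+18+24+4 = 112
O-Y-C-L-N-W-O: 12+29+25+19+24+20 = 129
O-Y-N-W-C-L-O: 12+8+24+9+25+15 = 93
O-Y-N-W-L-C-O: 12+8+24+18+25+26 = 113
… (46 more)
O-C-W-L-Y-N-O: 26+9+18+13+8+4 = 78  ← best
The minimum is 78.
One optimal route: O → C → W → L → Y → N → O (or its reverse).

78 km — the shortest possible round trip.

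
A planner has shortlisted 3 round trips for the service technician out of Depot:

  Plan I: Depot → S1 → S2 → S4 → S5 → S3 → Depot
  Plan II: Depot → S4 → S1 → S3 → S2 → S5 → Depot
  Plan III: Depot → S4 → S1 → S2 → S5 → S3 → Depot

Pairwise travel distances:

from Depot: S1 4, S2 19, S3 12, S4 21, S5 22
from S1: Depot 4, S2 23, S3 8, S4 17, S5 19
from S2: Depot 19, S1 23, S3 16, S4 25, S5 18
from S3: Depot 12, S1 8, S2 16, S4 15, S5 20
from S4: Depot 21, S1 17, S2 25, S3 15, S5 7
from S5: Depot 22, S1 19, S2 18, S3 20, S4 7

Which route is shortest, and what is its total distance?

Plan I: 4 + 23 + 25 + 7 + 20 + 12 = 91
Plan II: 21 + 17 + 8 + 16 + 18 + 22 = 102
Plan III: 21 + 17 + 23 + 18 + 20 + 12 = 111

Shortest is Plan I, total 91.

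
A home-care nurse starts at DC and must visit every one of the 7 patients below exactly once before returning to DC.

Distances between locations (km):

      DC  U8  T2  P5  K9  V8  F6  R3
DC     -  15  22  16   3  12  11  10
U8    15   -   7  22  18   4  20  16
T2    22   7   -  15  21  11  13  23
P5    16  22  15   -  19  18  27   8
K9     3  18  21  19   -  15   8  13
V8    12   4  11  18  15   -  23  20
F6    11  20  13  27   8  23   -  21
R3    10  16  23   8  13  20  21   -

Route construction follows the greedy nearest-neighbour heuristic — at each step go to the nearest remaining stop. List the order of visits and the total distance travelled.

From DC: distances to unvisited — K9=3, R3=10, F6=11, V8=12, U8=15, P5=16, T2=22. Nearest is K9 (3).
From K9: distances to unvisited — F6=8, R3=13, V8=15, U8=18, P5=19, T2=21. Nearest is F6 (8).
From F6: distances to unvisited — T2=13, U8=20, R3=21, V8=23, P5=27. Nearest is T2 (13).
From T2: distances to unvisited — U8=7, V8=11, P5=15, R3=23. Nearest is U8 (7).
From U8: distances to unvisited — V8=4, R3=16, P5=22. Nearest is V8 (4).
From V8: distances to unvisited — P5=18, R3=20. Nearest is P5 (18).
From P5: distances to unvisited — R3=8. Nearest is R3 (8).
Return R3→DC: 10.
Total = 3 + 8 + 13 + 7 + 4 + 18 + 8 + 10 = 71.

71 km along DC → K9 → F6 → T2 → U8 → V8 → P5 → R3 → DC.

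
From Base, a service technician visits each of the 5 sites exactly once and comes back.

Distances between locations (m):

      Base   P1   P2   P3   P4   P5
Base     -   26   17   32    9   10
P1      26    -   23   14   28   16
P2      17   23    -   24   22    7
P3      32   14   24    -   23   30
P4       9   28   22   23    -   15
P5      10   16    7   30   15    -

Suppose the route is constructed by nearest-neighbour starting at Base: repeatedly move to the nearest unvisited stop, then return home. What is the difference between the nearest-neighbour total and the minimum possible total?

The nearest-neighbour route is 14 m longer than optimal.

From Base: P4=9, P5=10, P2=17, P1=26, P3=32 → choose P4 (9).
From P4: P5=15, P2=22, P3=23, P1=28 → choose P5 (15).
From P5: P2=7, P1=16, P3=30 → choose P2 (7).
From P2: P1=23, P3=24 → choose P1 (23).
From P1: P3=14 → choose P3 (14).
NN route Base → P4 → P5 → P2 → P1 → P3 → Base costs 100.
Optimal: Base → P2 → P5 → P1 → P3 → P4 → Base costs 86 (by enumerating all 60 distinct tours).
Excess = 100 − 86 = 14.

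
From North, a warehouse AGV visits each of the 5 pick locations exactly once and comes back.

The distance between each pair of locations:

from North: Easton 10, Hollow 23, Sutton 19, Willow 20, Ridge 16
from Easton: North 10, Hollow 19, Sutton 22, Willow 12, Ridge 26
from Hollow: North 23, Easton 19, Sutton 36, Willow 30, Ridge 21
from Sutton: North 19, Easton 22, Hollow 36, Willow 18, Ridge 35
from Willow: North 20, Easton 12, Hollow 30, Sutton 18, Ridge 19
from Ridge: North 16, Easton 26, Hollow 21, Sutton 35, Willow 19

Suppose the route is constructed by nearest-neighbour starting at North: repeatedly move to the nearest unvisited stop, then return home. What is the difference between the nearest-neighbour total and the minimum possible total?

Excess over optimum: 14.

From North: Easton=10, Ridge=16, Sutton=19, Willow=20, Hollow=23 → choose Easton (10).
From Easton: Willow=12, Hollow=19, Sutton=22, Ridge=26 → choose Willow (12).
From Willow: Sutton=18, Ridge=19, Hollow=30 → choose Sutton (18).
From Sutton: Ridge=35, Hollow=36 → choose Ridge (35).
From Ridge: Hollow=21 → choose Hollow (21).
NN route North → Easton → Willow → Sutton → Ridge → Hollow → North costs 119.
Optimal: North → Sutton → Willow → Easton → Hollow → Ridge → North costs 105 (by enumerating all 60 distinct tours).
Excess = 119 − 105 = 14.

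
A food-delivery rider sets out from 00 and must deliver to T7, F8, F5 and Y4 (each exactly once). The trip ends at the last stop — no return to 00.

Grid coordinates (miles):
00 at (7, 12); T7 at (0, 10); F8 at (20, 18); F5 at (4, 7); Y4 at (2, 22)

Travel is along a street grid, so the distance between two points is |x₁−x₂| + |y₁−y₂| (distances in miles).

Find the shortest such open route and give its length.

Shortest open route: 51 miles.

There are 4! = 24 possible orderings.
00→T7→F8→F5→Y4: 9+28+27+17 = 81
00→T7→F8→Y4→F5: 9+28+22+17 = 76
00→T7→F5→F8→Y4: 9+7+27+22 = 65
00→T7→F5→Y4→F8: 9+7+17+22 = 55
00→T7→Y4→F8→F5: 9+14+22+27 = 72
00→T7→Y4→F5→F8: 9+14+17+27 = 67
00→F8→T7→F5→Y4: 19+28+7+17 = 71
00→F8→T7→Y4→F5: 19+28+14+17 = 78
00→F8→F5→T7→Y4: 19+27+7+14 = 67
00→F8→F5→Y4→T7: 19+27+17+14 = 77
00→F8→Y4→T7→F5: 19+22+14+7 = 62
00→F8→Y4→F5→T7: 19+22+17+7 = 65
00→F5→T7→F8→Y4: 8+7+28+22 = 65
00→F5→T7→Y4→F8: 8+7+14+22 = 51
… (10 more)
The minimum is 51.
One shortest path: 00 → F5 → T7 → Y4 → F8.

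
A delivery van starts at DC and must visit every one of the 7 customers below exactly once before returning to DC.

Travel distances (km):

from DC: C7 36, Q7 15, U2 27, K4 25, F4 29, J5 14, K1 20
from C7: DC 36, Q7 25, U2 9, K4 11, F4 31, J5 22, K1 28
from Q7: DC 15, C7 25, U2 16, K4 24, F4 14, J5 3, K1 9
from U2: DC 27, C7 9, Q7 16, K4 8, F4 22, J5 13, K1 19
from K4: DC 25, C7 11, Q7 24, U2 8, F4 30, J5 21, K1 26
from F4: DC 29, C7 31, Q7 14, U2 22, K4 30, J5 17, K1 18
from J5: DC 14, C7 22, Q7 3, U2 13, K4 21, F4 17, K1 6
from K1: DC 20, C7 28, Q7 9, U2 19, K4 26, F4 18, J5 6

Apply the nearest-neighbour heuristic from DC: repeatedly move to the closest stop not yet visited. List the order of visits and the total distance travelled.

Total distance 121 km via the nearest-neighbour route DC → J5 → Q7 → K1 → F4 → U2 → K4 → C7 → DC.

DC → [J5:14 / Q7:15 / K1:20 / K4:25 / U2:27 / F4:29 / C7:36] → J5 (14)
J5 → [Q7:3 / K1:6 / U2:13 / F4:17 / K4:21 / C7:22] → Q7 (3)
Q7 → [K1:9 / F4:14 / U2:16 / K4:24 / C7:25] → K1 (9)
K1 → [F4:18 / U2:19 / K4:26 / C7:28] → F4 (18)
F4 → [U2:22 / K4:30 / C7:31] → U2 (22)
U2 → [K4:8 / C7:9] → K4 (8)
K4 → [C7:11] → C7 (11)
Return C7→DC: 36.
Total = 14 + 3 + 9 + 18 + 22 + 8 + 11 + 36 = 121.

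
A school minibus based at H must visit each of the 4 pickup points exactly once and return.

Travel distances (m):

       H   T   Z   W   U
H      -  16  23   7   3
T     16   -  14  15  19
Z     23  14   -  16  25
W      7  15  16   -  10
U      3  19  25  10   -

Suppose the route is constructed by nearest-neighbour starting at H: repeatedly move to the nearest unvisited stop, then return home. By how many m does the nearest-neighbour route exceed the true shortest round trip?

The nearest-neighbour route is 6 m longer than optimal.

From H: U=3, W=7, T=16, Z=23 → choose U (3).
From U: W=10, T=19, Z=25 → choose W (10).
From W: T=15, Z=16 → choose T (15).
From T: Z=14 → choose Z (14).
NN route H → U → W → T → Z → H costs 65.
Optimal: H → T → Z → W → U → H costs 59 (by enumerating all 12 distinct tours).
Excess = 65 − 59 = 6.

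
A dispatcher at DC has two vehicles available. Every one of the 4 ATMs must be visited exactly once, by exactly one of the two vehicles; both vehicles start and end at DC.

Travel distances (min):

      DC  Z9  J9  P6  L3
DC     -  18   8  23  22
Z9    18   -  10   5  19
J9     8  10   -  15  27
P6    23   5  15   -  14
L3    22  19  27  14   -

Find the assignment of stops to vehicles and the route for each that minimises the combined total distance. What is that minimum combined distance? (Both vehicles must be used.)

There are 2^3 − 1 = 7 ways to divide the 4 stops into two non-empty groups. For each, the best each vehicle can do is its own shortest tour through its group:
  {Z9} + {J9, P6, L3}: 36 + 59 = 95
  {J9} + {Z9, P6, L3}: 16 + 59 = 75
  {Z9, J9} + {P6, L3}: 36 + 59 = 95
  {P6} + {Z9, J9, L3}: 46 + 59 = 105
  {Z9, P6} + {J9, L3}: 46 + 57 = 103
  {J9, P6} + {Z9, L3}: 46 + 59 = 105
  … (7 splits in total)
Best: vehicle 1 DC → J9 → DC = 16; vehicle 2 DC → Z9 → P6 → L3 → DC = 59; combined 75.

75 min — the smallest possible combined total.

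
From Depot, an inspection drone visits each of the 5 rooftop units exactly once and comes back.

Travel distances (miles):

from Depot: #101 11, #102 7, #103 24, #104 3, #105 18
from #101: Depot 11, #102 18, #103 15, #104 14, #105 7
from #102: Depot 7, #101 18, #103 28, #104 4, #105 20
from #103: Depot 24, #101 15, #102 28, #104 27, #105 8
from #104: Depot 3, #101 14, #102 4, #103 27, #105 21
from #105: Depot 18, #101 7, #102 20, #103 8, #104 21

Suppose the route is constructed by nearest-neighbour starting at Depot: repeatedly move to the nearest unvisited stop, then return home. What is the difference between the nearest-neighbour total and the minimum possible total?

The nearest-neighbour route is 3 miles longer than optimal.

Depot: #104=3, #102=7, #101=11, #105=18, #103=24 ⇒ #104
#104: #102=4, #101=14, #105=21, #103=27 ⇒ #102
#102: #101=18, #105=20, #103=28 ⇒ #101
#101: #105=7, #103=15 ⇒ #105
#105: #103=8 ⇒ #103
NN route Depot → #104 → #102 → #101 → #105 → #103 → Depot costs 64.
Optimal: Depot → #101 → #103 → #105 → #102 → #104 → Depot costs 61 (by enumerating all 60 distinct tours).
Excess = 64 − 61 = 3.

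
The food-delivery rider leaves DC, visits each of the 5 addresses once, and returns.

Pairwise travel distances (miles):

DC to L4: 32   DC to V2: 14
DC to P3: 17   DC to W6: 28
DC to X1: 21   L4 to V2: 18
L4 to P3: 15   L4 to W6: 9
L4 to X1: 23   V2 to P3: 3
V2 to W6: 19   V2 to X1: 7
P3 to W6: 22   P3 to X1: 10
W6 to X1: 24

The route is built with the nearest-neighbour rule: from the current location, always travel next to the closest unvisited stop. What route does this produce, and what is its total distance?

87 miles along DC → V2 → P3 → X1 → L4 → W6 → DC.

DC → [V2:14 / P3:17 / X1:21 / W6:28 / L4:32] → V2 (14)
V2 → [P3:3 / X1:7 / L4:18 / W6:19] → P3 (3)
P3 → [X1:10 / L4:15 / W6:22] → X1 (10)
X1 → [L4:23 / W6:24] → L4 (23)
L4 → [W6:9] → W6 (9)
Return W6→DC: 28.
Total = 14 + 3 + 10 + 23 + 9 + 28 = 87.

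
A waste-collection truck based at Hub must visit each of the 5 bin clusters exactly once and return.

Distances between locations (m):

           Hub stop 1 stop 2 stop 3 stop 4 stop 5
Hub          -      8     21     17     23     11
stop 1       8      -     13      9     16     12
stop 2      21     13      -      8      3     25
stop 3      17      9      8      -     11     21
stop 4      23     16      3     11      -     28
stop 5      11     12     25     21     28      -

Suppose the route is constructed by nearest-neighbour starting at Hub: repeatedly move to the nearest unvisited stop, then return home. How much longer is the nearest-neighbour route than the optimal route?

The nearest-neighbour route is 1 m longer than optimal.

Hub: stop 1=8, stop 5=11, stop 3=17, stop 2=21, stop 4=23 ⇒ stop 1
stop 1: stop 3=9, stop 5=12, stop 2=13, stop 4=16 ⇒ stop 3
stop 3: stop 2=8, stop 4=11, stop 5=21 ⇒ stop 2
stop 2: stop 4=3, stop 5=25 ⇒ stop 4
stop 4: stop 5=28 ⇒ stop 5
NN route Hub → stop 1 → stop 3 → stop 2 → stop 4 → stop 5 → Hub costs 67.
Optimal: Hub → stop 4 → stop 2 → stop 3 → stop 1 → stop 5 → Hub costs 66 (by enumerating all 60 distinct tours).
Excess = 67 − 66 = 1.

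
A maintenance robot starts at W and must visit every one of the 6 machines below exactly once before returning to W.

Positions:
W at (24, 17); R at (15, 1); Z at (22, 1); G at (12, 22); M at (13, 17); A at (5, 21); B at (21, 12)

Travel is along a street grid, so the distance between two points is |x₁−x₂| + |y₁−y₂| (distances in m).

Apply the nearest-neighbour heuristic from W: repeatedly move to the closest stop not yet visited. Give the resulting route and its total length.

82 m along W → B → Z → R → M → G → A → W.

At W the remaining stops are B 8, M 11, G 17, Z 18, A 23, R 25; go to B.
At B the remaining stops are Z 12, M 13, R 17, G 19, A 25; go to Z.
At Z the remaining stops are R 7, M 25, G 31, A 37; go to R.
At R the remaining stops are M 18, G 24, A 30; go to M.
At M the remaining stops are G 6, A 12; go to G.
At G the remaining stops are A 8; go to A.
Return A→W: 23.
Total = 8 + 12 + 7 + 18 + 6 + 8 + 23 = 82.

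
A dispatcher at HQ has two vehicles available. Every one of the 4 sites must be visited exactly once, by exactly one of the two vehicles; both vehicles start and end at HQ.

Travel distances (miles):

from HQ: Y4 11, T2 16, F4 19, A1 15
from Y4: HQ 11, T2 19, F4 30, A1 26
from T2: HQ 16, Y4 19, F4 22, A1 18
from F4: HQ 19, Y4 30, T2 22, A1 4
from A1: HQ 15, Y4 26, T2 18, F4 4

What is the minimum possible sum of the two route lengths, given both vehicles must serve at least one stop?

Try each way of splitting the stops between the two vehicles (each non-empty) and, for each split, find the best tour for each vehicle:
  {Y4} + {T2, F4, A1}: 22 + 57 = 79
  {T2} + {Y4, F4, A1}: 32 + 60 = 92
  {Y4, T2} + {F4, A1}: 46 + 38 = 84
  {F4} + {Y4, T2, A1}: 38 + 63 = 101
  {Y4, F4} + {T2, A1}: 60 + 49 = 109
  {T2, F4} + {Y4, A1}: 57 + 52 = 109
  … (7 splits in total)
Best: vehicle 1 HQ → Y4 → HQ = 22; vehicle 2 HQ → T2 → F4 → A1 → HQ = 57; combined 79.

Minimum combined distance: 79 miles.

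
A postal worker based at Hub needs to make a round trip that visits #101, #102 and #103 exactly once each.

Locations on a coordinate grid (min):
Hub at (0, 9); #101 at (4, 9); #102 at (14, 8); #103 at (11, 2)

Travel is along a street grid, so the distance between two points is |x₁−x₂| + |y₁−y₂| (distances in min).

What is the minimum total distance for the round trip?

42 min — the shortest possible round trip.

Hub→#101→#102→#103→Hub: 4+11+9+18 = 42
Hub→#101→#103→#102→Hub: 4+14+9+15 = 42
Hub→#102→#101→#103→Hub: 15+11+14+18 = 58
The minimum is 42.
One optimal route: Hub → #101 → #102 → #103 → Hub (or its reverse).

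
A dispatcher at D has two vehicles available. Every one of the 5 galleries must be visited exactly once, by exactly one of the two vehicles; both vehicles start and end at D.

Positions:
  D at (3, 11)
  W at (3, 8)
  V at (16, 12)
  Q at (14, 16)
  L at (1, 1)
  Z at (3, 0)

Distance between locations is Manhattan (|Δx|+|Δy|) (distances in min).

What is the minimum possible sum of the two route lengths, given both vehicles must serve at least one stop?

62 min — the smallest possible combined total.

Check every non-empty split of the stops between the two vehicles; for each half take its own optimal tour:
  {W} + {V, Q, L, Z}: 6 + 62 = 68
  {V} + {W, Q, L, Z}: 28 + 58 = 86
  {W, V} + {Q, L, Z}: 34 + 58 = 92
  {Q} + {W, V, L, Z}: 32 + 54 = 86
  {W, Q} + {V, L, Z}: 38 + 54 = 92
  {V, Q} + {W, L, Z}: 36 + 26 = 62
  … (15 splits in total)
Best: vehicle 1 D → V → Q → D = 36; vehicle 2 D → W → L → Z → D = 26; combined 62.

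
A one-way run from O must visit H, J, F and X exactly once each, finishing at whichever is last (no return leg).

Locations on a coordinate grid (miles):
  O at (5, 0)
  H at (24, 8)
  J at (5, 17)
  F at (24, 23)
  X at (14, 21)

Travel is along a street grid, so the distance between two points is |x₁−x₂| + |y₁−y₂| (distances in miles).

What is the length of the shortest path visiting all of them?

Minimum one-way distance = 57 miles.

There are 4! = 24 possible orderings.
O → H → J → F → X: 27+28+25+12 = 92
O → H → J → X → F: 27+28+13+12 = 80
O → H → F → J → X: 27+15+25+13 = 80
O → H → F → X → J: 27+15+12+13 = 67
O → H → X → J → F: 27+23+13+25 = 88
O → H → X → F → J: 27+23+12+25 = 87
O → J → H → F → X: 17+28+15+12 = 72
O → J → H → X → F: 17+28+23+12 = 80
O → J → F → H → X: 17+25+15+23 = 80
O → J → F → X → H: 17+25+12+23 = 77
O → J → X → H → F: 17+13+23+15 = 68
O → J → X → F → H: 17+13+12+15 = 57
O → F → H → J → X: 42+15+28+13 = 98
O → F → H → X → J: 42+15+23+13 = 93
… (10 more)
The minimum is 57.
One shortest path: O → J → X → F → H.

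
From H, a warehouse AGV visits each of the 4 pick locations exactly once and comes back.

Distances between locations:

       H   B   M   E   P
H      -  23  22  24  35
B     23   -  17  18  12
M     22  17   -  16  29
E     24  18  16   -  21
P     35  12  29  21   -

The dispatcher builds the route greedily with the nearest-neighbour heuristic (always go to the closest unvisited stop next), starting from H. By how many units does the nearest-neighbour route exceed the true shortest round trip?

H: M=22, B=23, E=24, P=35 ⇒ M
M: E=16, B=17, P=29 ⇒ E
E: B=18, P=21 ⇒ B
B: P=12 ⇒ P
NN route H → M → E → B → P → H costs 103.
Optimal: H → B → P → E → M → H costs 94 (by enumerating all 12 distinct tours).
Excess = 103 − 94 = 9.

Excess over optimum: 9.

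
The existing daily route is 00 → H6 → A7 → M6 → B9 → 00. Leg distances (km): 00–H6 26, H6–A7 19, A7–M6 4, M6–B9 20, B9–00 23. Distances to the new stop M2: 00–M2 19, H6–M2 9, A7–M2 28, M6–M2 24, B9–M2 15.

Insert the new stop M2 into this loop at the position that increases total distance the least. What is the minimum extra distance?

Insertion cost between consecutive stops i–j is d(i,M2) + d(M2,j) − d(i,j):
  between 00 and H6: 19 + 9 − 26 = 2
  between H6 and A7: 9 + 28 − 19 = 18
  between A7 and M6: 28 + 24 − 4 = 48
  between M6 and B9: 24 + 15 − 20 = 19
  between B9 and 00: 15 + 19 − 23 = 11
Cheapest insertion is between 00 and H6, adding 2.
New total = 92 + 2 = 94.

+2 km — insert M2 between 00 and H6.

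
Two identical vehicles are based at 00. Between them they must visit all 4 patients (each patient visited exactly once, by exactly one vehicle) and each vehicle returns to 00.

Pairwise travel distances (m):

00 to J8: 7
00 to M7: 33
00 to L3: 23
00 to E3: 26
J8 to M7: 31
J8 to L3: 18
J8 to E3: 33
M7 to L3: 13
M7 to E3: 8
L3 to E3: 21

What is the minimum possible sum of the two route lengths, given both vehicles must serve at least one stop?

There are 2^3 − 1 = 7 ways to divide the 4 stops into two non-empty groups. For each, the best each vehicle can do is its own shortest tour through its group:
  {J8} + {M7, L3, E3}: 14 + 70 = 84
  {M7} + {J8, L3, E3}: 66 + 72 = 138
  {J8, M7} + {L3, E3}: 71 + 70 = 141
  {L3} + {J8, M7, E3}: 46 + 72 = 118
  {J8, L3} + {M7, E3}: 48 + 67 = 115
  {M7, L3} + {J8, E3}: 69 + 66 = 135
  … (7 splits in total)
Best: vehicle 1 00 → J8 → 00 = 14; vehicle 2 00 → L3 → M7 → E3 → 00 = 70; combined 84.

Minimum combined distance: 84 m.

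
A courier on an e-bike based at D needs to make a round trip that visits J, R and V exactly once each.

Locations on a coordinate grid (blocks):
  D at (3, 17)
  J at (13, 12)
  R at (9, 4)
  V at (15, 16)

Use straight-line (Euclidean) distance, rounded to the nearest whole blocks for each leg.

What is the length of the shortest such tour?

With 3 stops there are 3!/2 = 3 distinct round trips (a route and its reverse cost the same).
D-J-R-V-D: 11+9+13+12 = 45
D-J-V-R-D: 11+4+13+14 = 42
D-R-J-V-D: 14+9+4+12 = 39
The minimum is 39.
One optimal route: D → R → J → V → D (or its reverse).

Minimum total distance: 39 blocks.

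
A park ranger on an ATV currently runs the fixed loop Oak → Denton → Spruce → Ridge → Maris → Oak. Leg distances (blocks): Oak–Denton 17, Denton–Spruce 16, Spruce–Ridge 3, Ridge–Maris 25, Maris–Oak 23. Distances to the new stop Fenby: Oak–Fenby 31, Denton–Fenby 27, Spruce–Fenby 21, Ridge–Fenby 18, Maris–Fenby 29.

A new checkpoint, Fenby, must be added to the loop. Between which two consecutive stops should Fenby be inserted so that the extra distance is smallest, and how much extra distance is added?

Insertion cost between consecutive stops i–j is d(i,Fenby) + d(Fenby,j) − d(i,j):
  between Oak and Denton: 31 + 27 − 17 = 41
  between Denton and Spruce: 27 + 21 − 16 = 32
  between Spruce and Ridge: 21 + 18 − 3 = 36
  between Ridge and Maris: 18 + 29 − 25 = 22
  between Maris and Oak: 29 + 31 − 23 = 37
Cheapest insertion is between Ridge and Maris, adding 22.
New total = 84 + 22 = 106.

+22 blocks — insert Fenby between Ridge and Maris.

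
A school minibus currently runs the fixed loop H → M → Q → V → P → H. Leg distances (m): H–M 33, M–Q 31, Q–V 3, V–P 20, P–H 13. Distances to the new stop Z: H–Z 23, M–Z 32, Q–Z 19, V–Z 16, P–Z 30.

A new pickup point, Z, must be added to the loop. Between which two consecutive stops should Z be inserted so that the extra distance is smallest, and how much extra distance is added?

+20 m — insert Z between M and Q.

Insertion cost between consecutive stops i–j is d(i,Z) + d(Z,j) − d(i,j):
  between H and M: 23 + 32 − 33 = 22
  between M and Q: 32 + 19 − 31 = 20
  between Q and V: 19 + 16 − 3 = 32
  between V and P: 16 + 30 − 20 = 26
  between P and H: 30 + 23 − 13 = 40
Cheapest insertion is between M and Q, adding 20.
New total = 100 + 20 = 120.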